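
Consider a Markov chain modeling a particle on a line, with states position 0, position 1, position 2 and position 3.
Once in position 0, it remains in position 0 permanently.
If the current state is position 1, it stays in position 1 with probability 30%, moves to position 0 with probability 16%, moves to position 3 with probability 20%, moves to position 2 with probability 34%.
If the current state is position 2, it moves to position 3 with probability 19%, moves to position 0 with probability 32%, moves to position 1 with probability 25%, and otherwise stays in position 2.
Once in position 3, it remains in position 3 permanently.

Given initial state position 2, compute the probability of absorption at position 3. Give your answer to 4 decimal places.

Let h(s) be the probability of absorption at position 3 starting from transient state s. Then h(position 3) = 1 and h(position 0) = 0. By first-step analysis:
h(position 1) = 0.16·0 + 0.3·h(position 1) + 0.34·h(position 2) + 0.2·1
h(position 2) = 0.32·0 + 0.25·h(position 1) + 0.24·h(position 2) + 0.19·1
Solving: h(position 1) = 0.4846, h(position 2) = 0.4094.
Starting from position 2, the probability is 0.4094.

0.4094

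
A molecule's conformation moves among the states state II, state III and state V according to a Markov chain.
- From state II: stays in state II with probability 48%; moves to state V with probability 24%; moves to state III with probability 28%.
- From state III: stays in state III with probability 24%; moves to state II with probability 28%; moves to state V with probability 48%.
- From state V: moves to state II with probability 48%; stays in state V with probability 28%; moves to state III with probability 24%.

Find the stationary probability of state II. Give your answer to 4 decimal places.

0.4286

Let the stationary distribution be π with π = πP and π_1 + π_2 + π_3 = 1.
π_1 = 0.48·π_1 + 0.28·π_2 + 0.48·π_3
π_2 = 0.28·π_1 + 0.24·π_2 + 0.24·π_3
Solving with the normalization constraint gives π = (0.4286, 0.2571, 0.3143).
So the stationary probability of state II is 0.4286.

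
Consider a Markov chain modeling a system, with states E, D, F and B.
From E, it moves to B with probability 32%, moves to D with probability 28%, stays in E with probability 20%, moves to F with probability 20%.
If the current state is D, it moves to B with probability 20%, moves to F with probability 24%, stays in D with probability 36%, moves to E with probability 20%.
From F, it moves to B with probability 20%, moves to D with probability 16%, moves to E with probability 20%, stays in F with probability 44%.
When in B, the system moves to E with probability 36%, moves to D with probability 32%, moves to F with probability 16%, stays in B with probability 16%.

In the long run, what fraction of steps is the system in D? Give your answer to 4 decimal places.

0.2792

Let the stationary distribution be π with π = πP and π_1 + π_2 + π_3 + π_4 = 1.
π_1 = 0.2·π_1 + 0.2·π_2 + 0.2·π_3 + 0.36·π_4
π_2 = 0.28·π_1 + 0.36·π_2 + 0.16·π_3 + 0.32·π_4
π_3 = 0.2·π_1 + 0.24·π_2 + 0.44·π_3 + 0.16·π_4
Solving with the normalization constraint gives π = (0.2351, 0.2792, 0.2663, 0.2194).
So the stationary probability of D is 0.2792.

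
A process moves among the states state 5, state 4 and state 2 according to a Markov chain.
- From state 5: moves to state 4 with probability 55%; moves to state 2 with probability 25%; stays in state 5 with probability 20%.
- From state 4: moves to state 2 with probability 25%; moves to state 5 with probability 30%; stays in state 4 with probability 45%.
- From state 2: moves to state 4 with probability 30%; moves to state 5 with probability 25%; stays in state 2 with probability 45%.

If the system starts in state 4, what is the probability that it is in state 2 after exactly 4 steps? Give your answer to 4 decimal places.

Propagate the distribution vector 4 steps from state 4.
After 0 steps: (0.0000, 1.0000, 0.0000)
After 1 step: (0.3000, 0.4500, 0.2500)
After 2 steps: (0.2575, 0.4425, 0.3000)
After 3 steps: (0.2593, 0.4308, 0.3100)
After 4 steps: (0.2586, 0.4294, 0.3120)
P(in state 2 after 4 steps) = 0.3120

0.3120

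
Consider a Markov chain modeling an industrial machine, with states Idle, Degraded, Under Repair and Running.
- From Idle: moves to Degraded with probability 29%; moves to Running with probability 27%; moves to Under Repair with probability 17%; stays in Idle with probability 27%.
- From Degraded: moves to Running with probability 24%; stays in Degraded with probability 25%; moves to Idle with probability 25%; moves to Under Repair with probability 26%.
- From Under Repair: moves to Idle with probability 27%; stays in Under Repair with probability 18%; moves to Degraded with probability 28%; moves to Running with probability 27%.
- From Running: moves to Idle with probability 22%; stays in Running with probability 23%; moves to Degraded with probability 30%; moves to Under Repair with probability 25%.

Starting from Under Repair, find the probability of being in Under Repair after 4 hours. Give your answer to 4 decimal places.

Propagate the distribution vector 4 hours from Under Repair.
After 0 hours: (0.0000, 0.0000, 1.0000, 0.0000)
After 1 hour: (0.2700, 0.2800, 0.1800, 0.2700)
After 2 hours: (0.2509, 0.2797, 0.2186, 0.2508)
After 3 hours: (0.2519, 0.2791, 0.2174, 0.2516)
After 4 hours: (0.2518, 0.2792, 0.2174, 0.2516)
P(in Under Repair after 4 hours) = 0.2174

0.2174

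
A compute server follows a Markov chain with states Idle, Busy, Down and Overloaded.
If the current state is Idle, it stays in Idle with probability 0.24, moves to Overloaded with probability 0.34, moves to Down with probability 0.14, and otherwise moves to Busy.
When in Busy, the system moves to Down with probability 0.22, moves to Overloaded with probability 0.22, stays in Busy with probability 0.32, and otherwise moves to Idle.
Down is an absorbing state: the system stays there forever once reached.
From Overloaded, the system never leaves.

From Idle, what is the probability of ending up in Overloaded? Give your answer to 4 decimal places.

0.6512

Let h(s) be the probability of absorption at Overloaded starting from transient state s. Then h(Overloaded) = 1 and h(Down) = 0. By first-step analysis:
h(Idle) = 0.24·h(Idle) + 0.28·h(Busy) + 0.14·0 + 0.34·1
h(Busy) = 0.24·h(Idle) + 0.32·h(Busy) + 0.22·0 + 0.22·1
Solving: h(Idle) = 0.6512, h(Busy) = 0.5534.
Starting from Idle, the probability is 0.6512.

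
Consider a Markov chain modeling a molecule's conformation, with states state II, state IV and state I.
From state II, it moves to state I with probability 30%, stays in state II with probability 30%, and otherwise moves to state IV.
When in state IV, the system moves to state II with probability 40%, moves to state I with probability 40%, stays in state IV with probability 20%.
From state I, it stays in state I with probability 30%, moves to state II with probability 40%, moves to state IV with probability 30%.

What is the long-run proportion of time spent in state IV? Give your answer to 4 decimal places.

Let the stationary distribution be π with π = πP and π_1 + π_2 + π_3 = 1.
π_1 = 0.3·π_1 + 0.4·π_2 + 0.4·π_3
π_2 = 0.4·π_1 + 0.2·π_2 + 0.3·π_3
Solving with the normalization constraint gives π = (0.3636, 0.3058, 0.3306).
So the stationary probability of state IV is 0.3058.

0.3058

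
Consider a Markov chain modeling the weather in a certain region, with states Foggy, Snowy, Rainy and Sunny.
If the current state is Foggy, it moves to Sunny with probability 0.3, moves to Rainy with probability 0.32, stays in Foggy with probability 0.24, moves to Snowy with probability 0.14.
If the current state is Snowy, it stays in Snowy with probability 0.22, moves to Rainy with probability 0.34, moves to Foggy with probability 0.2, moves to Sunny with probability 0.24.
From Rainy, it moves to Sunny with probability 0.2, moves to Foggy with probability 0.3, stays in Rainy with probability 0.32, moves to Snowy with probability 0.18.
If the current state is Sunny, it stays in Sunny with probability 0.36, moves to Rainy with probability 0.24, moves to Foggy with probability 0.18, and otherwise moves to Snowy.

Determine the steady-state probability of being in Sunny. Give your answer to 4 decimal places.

Let the stationary distribution be π with π = πP and π_1 + π_2 + π_3 + π_4 = 1.
π_1 = 0.24·π_1 + 0.2·π_2 + 0.3·π_3 + 0.18·π_4
π_2 = 0.14·π_1 + 0.22·π_2 + 0.18·π_3 + 0.22·π_4
π_3 = 0.32·π_1 + 0.34·π_2 + 0.32·π_3 + 0.24·π_4
Solving with the normalization constraint gives π = (0.2340, 0.1892, 0.3018, 0.2750).
So the stationary probability of Sunny is 0.2750.

0.2750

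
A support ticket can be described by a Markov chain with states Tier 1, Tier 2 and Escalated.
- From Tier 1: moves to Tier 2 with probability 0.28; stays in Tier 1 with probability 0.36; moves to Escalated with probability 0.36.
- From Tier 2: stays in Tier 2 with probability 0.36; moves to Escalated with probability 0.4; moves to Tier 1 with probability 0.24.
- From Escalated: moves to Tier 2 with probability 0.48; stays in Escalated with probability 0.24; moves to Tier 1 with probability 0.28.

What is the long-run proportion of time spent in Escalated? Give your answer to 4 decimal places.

0.3349

Let the stationary distribution be π with π = πP and π_1 + π_2 + π_3 = 1.
π_1 = 0.36·π_1 + 0.24·π_2 + 0.28·π_3
π_2 = 0.28·π_1 + 0.36·π_2 + 0.48·π_3
Solving with the normalization constraint gives π = (0.2879, 0.3772, 0.3349).
So the stationary probability of Escalated is 0.3349.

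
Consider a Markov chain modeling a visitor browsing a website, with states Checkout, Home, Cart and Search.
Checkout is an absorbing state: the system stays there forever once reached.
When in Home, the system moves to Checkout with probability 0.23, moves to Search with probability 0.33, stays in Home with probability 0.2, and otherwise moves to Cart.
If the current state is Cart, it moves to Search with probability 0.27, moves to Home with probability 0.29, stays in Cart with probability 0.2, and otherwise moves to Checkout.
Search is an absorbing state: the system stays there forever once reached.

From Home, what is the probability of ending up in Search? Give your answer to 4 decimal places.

0.5764

Let h(s) be the probability of absorption at Search starting from transient state s. Then h(Search) = 1 and h(Checkout) = 0. By first-step analysis:
h(Home) = 0.23·0 + 0.2·h(Home) + 0.24·h(Cart) + 0.33·1
h(Cart) = 0.24·0 + 0.29·h(Home) + 0.2·h(Cart) + 0.27·1
Solving: h(Home) = 0.5764, h(Cart) = 0.5465.
Starting from Home, the probability is 0.5764.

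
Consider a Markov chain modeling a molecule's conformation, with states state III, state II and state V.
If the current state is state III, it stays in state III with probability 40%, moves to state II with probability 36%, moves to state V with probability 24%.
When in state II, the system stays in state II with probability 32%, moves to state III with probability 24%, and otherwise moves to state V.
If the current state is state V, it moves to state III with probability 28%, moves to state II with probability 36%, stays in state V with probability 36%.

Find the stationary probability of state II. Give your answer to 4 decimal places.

Let the stationary distribution be π with π = πP and π_1 + π_2 + π_3 = 1.
π_1 = 0.4·π_1 + 0.24·π_2 + 0.28·π_3
π_2 = 0.36·π_1 + 0.32·π_2 + 0.36·π_3
Solving with the normalization constraint gives π = (0.3024, 0.3462, 0.3514).
So the stationary probability of state II is 0.3462.

0.3462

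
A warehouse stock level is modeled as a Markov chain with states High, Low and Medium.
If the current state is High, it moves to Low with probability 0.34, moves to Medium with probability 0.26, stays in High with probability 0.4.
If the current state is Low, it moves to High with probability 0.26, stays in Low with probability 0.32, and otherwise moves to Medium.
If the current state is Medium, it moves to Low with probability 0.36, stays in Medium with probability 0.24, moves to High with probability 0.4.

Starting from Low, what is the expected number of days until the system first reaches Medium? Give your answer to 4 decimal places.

Let t(s) be the expected number of days to first reach Medium from state s, with t(Medium) = 0. Conditioning on the first day:
t(High) = 1 + 0.4·t(High) + 0.34·t(Low)
t(Low) = 1 + 0.26·t(High) + 0.32·t(Low)
Solving: t(High) = 3.1915, t(Low) = 2.6909.
Expected days from Low to Medium: 2.6909.

2.6909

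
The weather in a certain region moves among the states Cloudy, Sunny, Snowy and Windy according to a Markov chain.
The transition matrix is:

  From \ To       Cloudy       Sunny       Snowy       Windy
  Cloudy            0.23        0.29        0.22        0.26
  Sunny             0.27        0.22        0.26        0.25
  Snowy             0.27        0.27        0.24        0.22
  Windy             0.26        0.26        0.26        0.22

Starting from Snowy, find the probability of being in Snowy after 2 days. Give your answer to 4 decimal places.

0.2444

Propagate the distribution vector 2 days from Snowy.
After 0 days: (0.0000, 0.0000, 1.0000, 0.0000)
After 1 day: (0.2700, 0.2700, 0.2400, 0.2200)
After 2 days: (0.2570, 0.2597, 0.2444, 0.2389)
P(in Snowy after 2 days) = 0.2444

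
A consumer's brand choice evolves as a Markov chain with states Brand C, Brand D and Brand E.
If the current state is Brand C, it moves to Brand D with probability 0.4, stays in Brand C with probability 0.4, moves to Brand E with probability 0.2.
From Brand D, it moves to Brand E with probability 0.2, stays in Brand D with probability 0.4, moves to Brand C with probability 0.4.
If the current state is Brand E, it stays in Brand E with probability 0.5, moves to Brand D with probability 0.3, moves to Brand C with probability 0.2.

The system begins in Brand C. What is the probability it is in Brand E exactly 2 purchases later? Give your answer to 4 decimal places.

0.2600

Sum over the intermediate state after 1 purchase:
P = P(Brand C→Brand C)·P(Brand C→Brand E) + P(Brand C→Brand D)·P(Brand D→Brand E) + P(Brand C→Brand E)·P(Brand E→Brand E)
  = 0.4×0.2 + 0.4×0.2 + 0.2×0.5
  = 0.0800 + 0.0800 + 0.1000 = 0.2600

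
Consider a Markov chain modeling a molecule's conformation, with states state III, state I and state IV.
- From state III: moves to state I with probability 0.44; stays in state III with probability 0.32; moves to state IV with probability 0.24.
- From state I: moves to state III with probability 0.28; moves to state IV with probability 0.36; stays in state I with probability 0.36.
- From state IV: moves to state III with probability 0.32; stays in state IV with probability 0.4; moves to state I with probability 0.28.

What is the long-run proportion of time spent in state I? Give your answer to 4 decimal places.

0.3575

Let the stationary distribution be π with π = πP and π_1 + π_2 + π_3 = 1.
π_1 = 0.32·π_1 + 0.28·π_2 + 0.32·π_3
π_2 = 0.44·π_1 + 0.36·π_2 + 0.28·π_3
Solving with the normalization constraint gives π = (0.3057, 0.3575, 0.3368).
So the stationary probability of state I is 0.3575.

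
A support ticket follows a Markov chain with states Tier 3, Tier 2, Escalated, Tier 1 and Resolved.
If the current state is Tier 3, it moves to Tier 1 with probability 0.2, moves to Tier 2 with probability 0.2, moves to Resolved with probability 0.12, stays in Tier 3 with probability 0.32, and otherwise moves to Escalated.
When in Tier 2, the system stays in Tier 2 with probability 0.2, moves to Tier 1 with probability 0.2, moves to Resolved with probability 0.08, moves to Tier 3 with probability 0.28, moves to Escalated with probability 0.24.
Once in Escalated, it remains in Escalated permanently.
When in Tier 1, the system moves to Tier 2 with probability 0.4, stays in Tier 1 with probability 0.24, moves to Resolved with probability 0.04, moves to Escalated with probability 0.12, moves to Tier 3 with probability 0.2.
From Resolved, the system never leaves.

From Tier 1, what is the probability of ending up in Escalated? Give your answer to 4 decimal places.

Let h(s) be the probability of absorption at Escalated starting from transient state s. Then h(Escalated) = 1 and h(Resolved) = 0. By first-step analysis:
h(Tier 3) = 0.32·h(Tier 3) + 0.2·h(Tier 2) + 0.16·1 + 0.2·h(Tier 1) + 0.12·0
h(Tier 2) = 0.28·h(Tier 3) + 0.2·h(Tier 2) + 0.24·1 + 0.2·h(Tier 1) + 0.08·0
h(Tier 1) = 0.2·h(Tier 3) + 0.4·h(Tier 2) + 0.12·1 + 0.24·h(Tier 1) + 0.04·0
Solving: h(Tier 3) = 0.6461, h(Tier 2) = 0.7003, h(Tier 1) = 0.6965.
Starting from Tier 1, the probability is 0.6965.

0.6965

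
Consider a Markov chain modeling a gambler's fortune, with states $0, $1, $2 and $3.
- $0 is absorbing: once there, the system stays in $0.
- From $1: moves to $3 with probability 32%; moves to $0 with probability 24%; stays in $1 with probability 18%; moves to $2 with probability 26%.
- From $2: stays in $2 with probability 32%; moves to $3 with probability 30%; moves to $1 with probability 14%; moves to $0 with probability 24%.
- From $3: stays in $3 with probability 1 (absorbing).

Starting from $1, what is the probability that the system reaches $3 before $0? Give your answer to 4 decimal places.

0.5672

Let h(s) be the probability of absorption at $3 starting from transient state s. Then h($3) = 1 and h($0) = 0. By first-step analysis:
h($1) = 0.24·0 + 0.18·h($1) + 0.26·h($2) + 0.32·1
h($2) = 0.24·0 + 0.14·h($1) + 0.32·h($2) + 0.3·1
Solving: h($1) = 0.5672, h($2) = 0.5579.
Starting from $1, the probability is 0.5672.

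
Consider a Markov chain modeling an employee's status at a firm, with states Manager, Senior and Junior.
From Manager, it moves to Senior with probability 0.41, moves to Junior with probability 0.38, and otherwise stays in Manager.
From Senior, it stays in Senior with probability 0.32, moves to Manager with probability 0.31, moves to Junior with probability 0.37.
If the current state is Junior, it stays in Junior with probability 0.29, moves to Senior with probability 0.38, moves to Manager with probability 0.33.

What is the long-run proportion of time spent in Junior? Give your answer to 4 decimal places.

Let the stationary distribution be π with π = πP and π_1 + π_2 + π_3 = 1.
π_1 = 0.21·π_1 + 0.31·π_2 + 0.33·π_3
π_2 = 0.41·π_1 + 0.32·π_2 + 0.38·π_3
Solving with the normalization constraint gives π = (0.2881, 0.3666, 0.3453).
So the stationary probability of Junior is 0.3453.

0.3453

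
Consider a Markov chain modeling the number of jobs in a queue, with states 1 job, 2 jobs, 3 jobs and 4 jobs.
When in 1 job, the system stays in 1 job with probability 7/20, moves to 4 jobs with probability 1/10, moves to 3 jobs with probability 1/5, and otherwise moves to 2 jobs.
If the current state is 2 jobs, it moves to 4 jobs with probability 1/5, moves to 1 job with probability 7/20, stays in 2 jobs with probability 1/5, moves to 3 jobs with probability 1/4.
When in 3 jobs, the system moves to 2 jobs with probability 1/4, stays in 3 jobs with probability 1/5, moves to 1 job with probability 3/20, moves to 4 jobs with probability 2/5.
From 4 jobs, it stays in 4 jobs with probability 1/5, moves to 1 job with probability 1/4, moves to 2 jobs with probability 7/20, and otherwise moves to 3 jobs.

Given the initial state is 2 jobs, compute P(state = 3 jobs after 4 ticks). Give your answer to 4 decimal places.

Propagate the distribution vector 4 ticks from 2 jobs.
After 0 ticks: (0.0000, 1.0000, 0.0000, 0.0000)
After 1 tick: (0.3500, 0.2000, 0.2500, 0.2000)
After 2 ticks: (0.2800, 0.2950, 0.2100, 0.2150)
After 3 ticks: (0.2865, 0.2848, 0.2148, 0.2140)
After 4 ticks: (0.2857, 0.2858, 0.2142, 0.2143)
P(in 3 jobs after 4 ticks) = 0.2142

0.2142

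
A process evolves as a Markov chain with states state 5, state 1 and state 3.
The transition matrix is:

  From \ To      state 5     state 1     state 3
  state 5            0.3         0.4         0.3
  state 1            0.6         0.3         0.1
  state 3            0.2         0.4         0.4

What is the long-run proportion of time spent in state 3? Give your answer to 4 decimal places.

Let the stationary distribution be π with π = πP and π_1 + π_2 + π_3 = 1.
π_1 = 0.3·π_1 + 0.6·π_2 + 0.2·π_3
π_2 = 0.4·π_1 + 0.3·π_2 + 0.4·π_3
Solving with the normalization constraint gives π = (0.3838, 0.3636, 0.2525).
So the stationary probability of state 3 is 0.2525.

0.2525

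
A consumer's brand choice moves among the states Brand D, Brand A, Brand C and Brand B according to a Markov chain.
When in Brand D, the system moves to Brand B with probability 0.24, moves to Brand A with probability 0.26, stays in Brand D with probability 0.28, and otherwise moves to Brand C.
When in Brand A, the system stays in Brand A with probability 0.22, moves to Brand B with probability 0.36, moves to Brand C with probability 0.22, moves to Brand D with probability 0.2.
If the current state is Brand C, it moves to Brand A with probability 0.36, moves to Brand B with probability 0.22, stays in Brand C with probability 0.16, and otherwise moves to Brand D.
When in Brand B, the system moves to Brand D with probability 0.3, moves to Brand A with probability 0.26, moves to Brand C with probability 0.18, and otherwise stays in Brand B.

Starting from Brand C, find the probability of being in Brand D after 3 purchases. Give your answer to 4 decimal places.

0.2607

Propagate the distribution vector 3 purchases from Brand C.
After 0 purchases: (0.0000, 0.0000, 1.0000, 0.0000)
After 1 purchase: (0.2600, 0.3600, 0.1600, 0.2200)
After 2 purchases: (0.2524, 0.2616, 0.2016, 0.2844)
After 3 purchases: (0.2607, 0.2697, 0.1965, 0.2730)
P(in Brand D after 3 purchases) = 0.2607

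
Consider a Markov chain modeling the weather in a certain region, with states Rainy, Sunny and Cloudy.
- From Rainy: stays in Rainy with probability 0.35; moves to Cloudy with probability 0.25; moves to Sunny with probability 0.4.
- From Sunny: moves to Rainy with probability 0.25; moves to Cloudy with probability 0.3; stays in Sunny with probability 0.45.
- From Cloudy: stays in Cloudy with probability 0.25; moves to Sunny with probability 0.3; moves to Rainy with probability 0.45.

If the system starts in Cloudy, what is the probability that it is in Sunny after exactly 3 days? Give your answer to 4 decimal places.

0.3930

Propagate the distribution vector 3 days from Cloudy.
After 0 days: (0.0000, 0.0000, 1.0000)
After 1 day: (0.4500, 0.3000, 0.2500)
After 2 days: (0.3450, 0.3900, 0.2650)
After 3 days: (0.3375, 0.3930, 0.2695)
P(in Sunny after 3 days) = 0.3930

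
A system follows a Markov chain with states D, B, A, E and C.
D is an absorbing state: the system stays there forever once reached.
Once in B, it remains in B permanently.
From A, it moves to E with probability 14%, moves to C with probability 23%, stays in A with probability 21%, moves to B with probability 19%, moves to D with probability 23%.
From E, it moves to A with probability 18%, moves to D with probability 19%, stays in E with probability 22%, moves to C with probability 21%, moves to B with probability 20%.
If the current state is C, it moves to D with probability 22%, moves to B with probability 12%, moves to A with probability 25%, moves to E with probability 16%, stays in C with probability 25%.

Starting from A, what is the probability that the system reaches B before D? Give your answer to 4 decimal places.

Let h(s) be the probability of absorption at B starting from transient state s. Then h(B) = 1 and h(D) = 0. By first-step analysis:
h(A) = 0.23·0 + 0.19·1 + 0.21·h(A) + 0.14·h(E) + 0.23·h(C)
h(E) = 0.19·0 + 0.2·1 + 0.18·h(A) + 0.22·h(E) + 0.21·h(C)
h(C) = 0.22·0 + 0.12·1 + 0.25·h(A) + 0.16·h(E) + 0.25·h(C)
Solving: h(A) = 0.4420, h(E) = 0.4680, h(C) = 0.4072.
Starting from A, the probability is 0.4420.

0.4420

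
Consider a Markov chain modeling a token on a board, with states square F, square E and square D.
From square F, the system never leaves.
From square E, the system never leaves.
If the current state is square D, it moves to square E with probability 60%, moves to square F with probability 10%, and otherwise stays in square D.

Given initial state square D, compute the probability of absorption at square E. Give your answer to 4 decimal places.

Let h(s) be the probability of absorption at square E starting from transient state s. Then h(square E) = 1 and h(square F) = 0. By first-step analysis:
h(square D) = 0.1·0 + 0.6·1 + 0.3·h(square D)
Solving: h(square D) = 0.8571.
Starting from square D, the probability is 0.8571.

0.8571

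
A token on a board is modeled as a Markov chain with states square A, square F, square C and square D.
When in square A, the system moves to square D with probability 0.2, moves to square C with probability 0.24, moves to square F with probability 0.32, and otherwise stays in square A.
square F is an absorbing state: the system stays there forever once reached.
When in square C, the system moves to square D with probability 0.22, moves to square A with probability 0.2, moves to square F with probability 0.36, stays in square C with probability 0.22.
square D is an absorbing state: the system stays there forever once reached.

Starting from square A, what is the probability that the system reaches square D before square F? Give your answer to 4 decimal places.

0.3833

Let h(s) be the probability of absorption at square D starting from transient state s. Then h(square D) = 1 and h(square F) = 0. By first-step analysis:
h(square A) = 0.24·h(square A) + 0.32·0 + 0.24·h(square C) + 0.2·1
h(square C) = 0.2·h(square A) + 0.36·0 + 0.22·h(square C) + 0.22·1
Solving: h(square A) = 0.3833, h(square C) = 0.3803.
Starting from square A, the probability is 0.3833.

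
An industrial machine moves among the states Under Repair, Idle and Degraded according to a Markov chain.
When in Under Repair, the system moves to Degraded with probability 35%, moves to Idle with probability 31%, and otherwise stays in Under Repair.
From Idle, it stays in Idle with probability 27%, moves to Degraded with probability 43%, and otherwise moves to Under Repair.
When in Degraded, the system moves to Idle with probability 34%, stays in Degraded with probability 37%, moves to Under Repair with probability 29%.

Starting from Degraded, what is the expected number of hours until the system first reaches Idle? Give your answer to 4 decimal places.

3.0226

Let t(s) be the expected number of hours to first reach Idle from state s, with t(Idle) = 0. Conditioning on the first hour:
t(Under Repair) = 1 + 0.34·t(Under Repair) + 0.35·t(Degraded)
t(Degraded) = 1 + 0.29·t(Under Repair) + 0.37·t(Degraded)
Solving: t(Under Repair) = 3.1180, t(Degraded) = 3.0226.
Expected hours from Degraded to Idle: 3.0226.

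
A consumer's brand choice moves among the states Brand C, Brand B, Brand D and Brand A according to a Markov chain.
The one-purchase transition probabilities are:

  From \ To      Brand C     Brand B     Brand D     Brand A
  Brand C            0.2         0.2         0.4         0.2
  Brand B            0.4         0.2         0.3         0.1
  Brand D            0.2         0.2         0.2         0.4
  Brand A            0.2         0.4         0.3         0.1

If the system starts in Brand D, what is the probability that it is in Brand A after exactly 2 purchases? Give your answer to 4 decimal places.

0.1800

Propagate the distribution vector 2 purchases from Brand D.
After 0 purchases: (0.0000, 0.0000, 1.0000, 0.0000)
After 1 purchase: (0.2000, 0.2000, 0.2000, 0.4000)
After 2 purchases: (0.2400, 0.2800, 0.3000, 0.1800)
P(in Brand A after 2 purchases) = 0.1800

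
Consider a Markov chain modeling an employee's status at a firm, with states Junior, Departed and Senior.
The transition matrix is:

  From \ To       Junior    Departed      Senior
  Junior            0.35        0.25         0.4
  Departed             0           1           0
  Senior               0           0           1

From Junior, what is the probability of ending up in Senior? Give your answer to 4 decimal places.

0.6154

Let h(s) be the probability of absorption at Senior starting from transient state s. Then h(Senior) = 1 and h(Departed) = 0. By first-step analysis:
h(Junior) = 0.35·h(Junior) + 0.25·0 + 0.4·1
Solving: h(Junior) = 0.6154.
Starting from Junior, the probability is 0.6154.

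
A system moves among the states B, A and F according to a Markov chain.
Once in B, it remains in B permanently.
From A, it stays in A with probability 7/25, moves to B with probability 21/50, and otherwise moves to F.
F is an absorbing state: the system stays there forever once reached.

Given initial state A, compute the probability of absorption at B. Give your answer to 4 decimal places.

Let h(s) be the probability of absorption at B starting from transient state s. Then h(B) = 1 and h(F) = 0. By first-step analysis:
h(A) = 0.42·1 + 0.28·h(A) + 0.3·0
Solving: h(A) = 0.5833.
Starting from A, the probability is 0.5833.

0.5833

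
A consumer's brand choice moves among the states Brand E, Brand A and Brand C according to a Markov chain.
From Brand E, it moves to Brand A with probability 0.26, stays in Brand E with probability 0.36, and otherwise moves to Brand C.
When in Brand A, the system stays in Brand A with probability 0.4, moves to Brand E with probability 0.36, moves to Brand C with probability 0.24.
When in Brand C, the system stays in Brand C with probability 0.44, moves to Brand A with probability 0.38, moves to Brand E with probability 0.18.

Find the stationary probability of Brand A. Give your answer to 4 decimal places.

Let the stationary distribution be π with π = πP and π_1 + π_2 + π_3 = 1.
π_1 = 0.36·π_1 + 0.36·π_2 + 0.18·π_3
π_2 = 0.26·π_1 + 0.4·π_2 + 0.38·π_3
Solving with the normalization constraint gives π = (0.2967, 0.3514, 0.3519).
So the stationary probability of Brand A is 0.3514.

0.3514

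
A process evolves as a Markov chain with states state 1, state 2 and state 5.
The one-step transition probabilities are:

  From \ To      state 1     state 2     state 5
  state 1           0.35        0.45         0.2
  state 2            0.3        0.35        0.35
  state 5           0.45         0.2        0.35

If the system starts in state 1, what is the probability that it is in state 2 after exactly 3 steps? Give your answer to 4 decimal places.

0.3401

Propagate the distribution vector 3 steps from state 1.
After 0 steps: (1.0000, 0.0000, 0.0000)
After 1 step: (0.3500, 0.4500, 0.2000)
After 2 steps: (0.3475, 0.3550, 0.2975)
After 3 steps: (0.3620, 0.3401, 0.2979)
P(in state 2 after 3 steps) = 0.3401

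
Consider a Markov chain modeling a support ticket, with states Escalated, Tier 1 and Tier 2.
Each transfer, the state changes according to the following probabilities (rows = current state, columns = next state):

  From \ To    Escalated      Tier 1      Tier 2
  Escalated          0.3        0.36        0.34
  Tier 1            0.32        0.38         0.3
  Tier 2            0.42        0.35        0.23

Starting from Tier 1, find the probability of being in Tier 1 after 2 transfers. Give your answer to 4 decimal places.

0.3646

Sum over the intermediate state after 1 transfer:
P = P(Tier 1→Escalated)·P(Escalated→Tier 1) + P(Tier 1→Tier 1)·P(Tier 1→Tier 1) + P(Tier 1→Tier 2)·P(Tier 2→Tier 1)
  = 0.32×0.36 + 0.38×0.38 + 0.3×0.35
  = 0.1152 + 0.1444 + 0.1050 = 0.3646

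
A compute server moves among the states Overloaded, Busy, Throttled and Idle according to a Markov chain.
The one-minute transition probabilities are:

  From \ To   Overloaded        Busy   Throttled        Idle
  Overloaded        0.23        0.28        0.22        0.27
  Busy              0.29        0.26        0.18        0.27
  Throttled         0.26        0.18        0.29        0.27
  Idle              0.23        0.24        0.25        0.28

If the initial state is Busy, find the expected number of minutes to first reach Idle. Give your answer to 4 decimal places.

3.7037

Let t(s) be the expected number of minutes to first reach Idle from state s, with t(Idle) = 0. Conditioning on the first minute:
t(Overloaded) = 1 + 0.23·t(Overloaded) + 0.28·t(Busy) + 0.22·t(Throttled)
t(Busy) = 1 + 0.29·t(Overloaded) + 0.26·t(Busy) + 0.18·t(Throttled)
t(Throttled) = 1 + 0.26·t(Overloaded) + 0.18·t(Busy) + 0.29·t(Throttled)
Solving: t(Overloaded) = 3.7037, t(Busy) = 3.7037, t(Throttled) = 3.7037.
Expected minutes from Busy to Idle: 3.7037.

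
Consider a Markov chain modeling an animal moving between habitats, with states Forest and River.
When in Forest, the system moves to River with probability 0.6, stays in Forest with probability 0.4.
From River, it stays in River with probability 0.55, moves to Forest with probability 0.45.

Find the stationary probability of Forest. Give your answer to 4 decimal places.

Let the stationary distribution be π with π = πP and π_1 + π_2 = 1.
π_1 = 0.4·π_1 + 0.45·π_2
Solving with the normalization constraint gives π = (0.4286, 0.5714).
So the stationary probability of Forest is 0.4286.

0.4286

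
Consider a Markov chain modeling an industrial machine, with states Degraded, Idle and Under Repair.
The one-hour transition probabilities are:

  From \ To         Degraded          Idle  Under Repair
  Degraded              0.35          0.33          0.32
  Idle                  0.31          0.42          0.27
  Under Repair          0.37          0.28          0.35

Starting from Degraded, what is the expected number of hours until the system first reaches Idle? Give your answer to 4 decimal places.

Let t(s) be the expected number of hours to first reach Idle from state s, with t(Idle) = 0. Conditioning on the first hour:
t(Degraded) = 1 + 0.35·t(Degraded) + 0.32·t(Under Repair)
t(Under Repair) = 1 + 0.37·t(Degraded) + 0.35·t(Under Repair)
Solving: t(Degraded) = 3.1897, t(Under Repair) = 3.3542.
Expected hours from Degraded to Idle: 3.1897.

3.1897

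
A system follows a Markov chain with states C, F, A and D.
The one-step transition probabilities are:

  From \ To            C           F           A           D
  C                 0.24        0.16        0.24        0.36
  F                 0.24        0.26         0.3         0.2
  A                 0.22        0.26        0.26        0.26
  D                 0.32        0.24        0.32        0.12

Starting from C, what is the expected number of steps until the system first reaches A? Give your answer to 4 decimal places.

3.6600

Let t(s) be the expected number of steps to first reach A from state s, with t(A) = 0. Conditioning on the first step:
t(C) = 1 + 0.24·t(C) + 0.16·t(F) + 0.36·t(D)
t(F) = 1 + 0.24·t(C) + 0.26·t(F) + 0.2·t(D)
t(D) = 1 + 0.32·t(C) + 0.24·t(F) + 0.12·t(D)
Solving: t(C) = 3.6600, t(F) = 3.4603, t(D) = 3.4110.
Expected steps from C to A: 3.6600.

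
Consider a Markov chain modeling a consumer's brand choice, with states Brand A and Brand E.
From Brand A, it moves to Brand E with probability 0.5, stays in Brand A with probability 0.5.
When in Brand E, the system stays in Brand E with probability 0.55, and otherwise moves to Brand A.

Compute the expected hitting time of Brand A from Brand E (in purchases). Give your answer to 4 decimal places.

2.2222

Let t(s) be the expected number of purchases to first reach Brand A from state s, with t(Brand A) = 0. Conditioning on the first purchase:
t(Brand E) = 1 + 0.55·t(Brand E)
Solving: t(Brand E) = 2.2222.
Expected purchases from Brand E to Brand A: 2.2222.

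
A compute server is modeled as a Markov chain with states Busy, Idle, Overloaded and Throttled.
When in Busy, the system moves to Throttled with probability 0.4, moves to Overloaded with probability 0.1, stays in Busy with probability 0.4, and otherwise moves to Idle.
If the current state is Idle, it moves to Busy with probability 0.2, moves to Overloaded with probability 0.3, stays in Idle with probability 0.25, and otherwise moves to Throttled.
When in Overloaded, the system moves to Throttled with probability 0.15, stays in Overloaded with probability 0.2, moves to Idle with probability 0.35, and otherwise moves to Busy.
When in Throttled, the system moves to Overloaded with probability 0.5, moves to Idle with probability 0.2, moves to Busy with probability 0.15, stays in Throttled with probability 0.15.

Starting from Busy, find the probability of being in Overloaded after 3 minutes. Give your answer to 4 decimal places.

0.2690

Propagate the distribution vector 3 minutes from Busy.
After 0 minutes: (1.0000, 0.0000, 0.0000, 0.0000)
After 1 minute: (0.4000, 0.1000, 0.1000, 0.4000)
After 2 minutes: (0.2700, 0.1800, 0.2900, 0.2600)
After 3 minutes: (0.2700, 0.2255, 0.2690, 0.2355)
P(in Overloaded after 3 minutes) = 0.2690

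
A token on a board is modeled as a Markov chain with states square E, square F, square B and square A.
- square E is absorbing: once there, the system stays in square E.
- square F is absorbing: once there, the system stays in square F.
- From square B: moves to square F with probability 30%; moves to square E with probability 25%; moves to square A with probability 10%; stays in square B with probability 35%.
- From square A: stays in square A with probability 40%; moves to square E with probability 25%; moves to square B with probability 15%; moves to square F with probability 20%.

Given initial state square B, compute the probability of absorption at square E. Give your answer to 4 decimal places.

0.4667

Let h(s) be the probability of absorption at square E starting from transient state s. Then h(square E) = 1 and h(square F) = 0. By first-step analysis:
h(square B) = 0.25·1 + 0.3·0 + 0.35·h(square B) + 0.1·h(square A)
h(square A) = 0.25·1 + 0.2·0 + 0.15·h(square B) + 0.4·h(square A)
Solving: h(square B) = 0.4667, h(square A) = 0.5333.
Starting from square B, the probability is 0.4667.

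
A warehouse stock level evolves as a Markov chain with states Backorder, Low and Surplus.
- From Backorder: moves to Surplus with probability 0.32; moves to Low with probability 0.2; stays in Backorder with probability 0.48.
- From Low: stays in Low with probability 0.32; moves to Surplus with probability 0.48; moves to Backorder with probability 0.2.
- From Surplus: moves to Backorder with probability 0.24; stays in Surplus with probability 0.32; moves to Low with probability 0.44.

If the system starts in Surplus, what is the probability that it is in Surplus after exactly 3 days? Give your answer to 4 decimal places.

Propagate the distribution vector 3 days from Surplus.
After 0 days: (0.0000, 0.0000, 1.0000)
After 1 day: (0.2400, 0.4400, 0.3200)
After 2 days: (0.2800, 0.3296, 0.3904)
After 3 days: (0.2940, 0.3332, 0.3727)
P(in Surplus after 3 days) = 0.3727

0.3727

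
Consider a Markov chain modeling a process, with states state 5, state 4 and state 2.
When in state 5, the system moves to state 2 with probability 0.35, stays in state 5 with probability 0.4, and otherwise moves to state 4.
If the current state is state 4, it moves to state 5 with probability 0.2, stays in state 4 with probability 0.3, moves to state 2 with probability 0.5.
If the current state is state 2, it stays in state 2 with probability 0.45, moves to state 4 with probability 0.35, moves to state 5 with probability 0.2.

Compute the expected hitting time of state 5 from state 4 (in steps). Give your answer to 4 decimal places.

5.0000

Let t(s) be the expected number of steps to first reach state 5 from state s, with t(state 5) = 0. Conditioning on the first step:
t(state 4) = 1 + 0.3·t(state 4) + 0.5·t(state 2)
t(state 2) = 1 + 0.35·t(state 4) + 0.45·t(state 2)
Solving: t(state 4) = 5.0000, t(state 2) = 5.0000.
Expected steps from state 4 to state 5: 5.0000.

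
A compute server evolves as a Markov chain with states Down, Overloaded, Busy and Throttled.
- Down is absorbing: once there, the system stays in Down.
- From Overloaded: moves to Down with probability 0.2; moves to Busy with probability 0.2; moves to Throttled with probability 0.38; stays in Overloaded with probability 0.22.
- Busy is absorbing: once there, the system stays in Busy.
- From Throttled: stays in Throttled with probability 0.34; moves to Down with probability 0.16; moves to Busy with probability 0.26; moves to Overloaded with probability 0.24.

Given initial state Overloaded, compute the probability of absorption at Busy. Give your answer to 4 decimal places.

Let h(s) be the probability of absorption at Busy starting from transient state s. Then h(Busy) = 1 and h(Down) = 0. By first-step analysis:
h(Overloaded) = 0.2·0 + 0.22·h(Overloaded) + 0.2·1 + 0.38·h(Throttled)
h(Throttled) = 0.16·0 + 0.24·h(Overloaded) + 0.26·1 + 0.34·h(Throttled)
Solving: h(Overloaded) = 0.5449, h(Throttled) = 0.5921.
Starting from Overloaded, the probability is 0.5449.

0.5449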